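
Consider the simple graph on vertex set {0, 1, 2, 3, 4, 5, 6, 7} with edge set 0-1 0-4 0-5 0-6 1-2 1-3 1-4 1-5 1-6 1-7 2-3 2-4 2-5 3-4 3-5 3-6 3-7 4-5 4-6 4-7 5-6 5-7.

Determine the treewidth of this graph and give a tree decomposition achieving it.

Each bag holds 5 vertices, so the decomposition has width 4, which upper-bounds the treewidth. Conversely, {0, 1, 4, 5, 6} is a clique of size 5, and the vertices of any clique must share a bag in every tree decomposition; so some bag has ≥ 5 vertices and tw(G) ≥ 4. Therefore the treewidth is 4.

Treewidth 4.
One such decomposition:
Bags: B1 = {1, 2, 3, 4, 5}  B2 = {1, 3, 4, 5, 7}  B3 = {1, 3, 4, 5, 6}  B4 = {0, 1, 4, 5, 6}
Tree: B1–B2, B2–B3, B3–B4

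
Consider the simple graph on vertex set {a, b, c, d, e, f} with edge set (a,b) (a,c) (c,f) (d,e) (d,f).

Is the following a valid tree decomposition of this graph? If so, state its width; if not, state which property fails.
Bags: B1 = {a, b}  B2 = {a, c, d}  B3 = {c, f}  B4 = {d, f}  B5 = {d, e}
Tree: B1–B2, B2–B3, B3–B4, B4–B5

A tree decomposition must satisfy three properties: every vertex lies in some bag; for every edge, both endpoints lie together in some bag; and for every vertex, the bags containing it form a connected subtree. Here bags containing vertex d are not connected in the tree, so the decomposition is invalid.

No — bags containing vertex d are not connected in the tree.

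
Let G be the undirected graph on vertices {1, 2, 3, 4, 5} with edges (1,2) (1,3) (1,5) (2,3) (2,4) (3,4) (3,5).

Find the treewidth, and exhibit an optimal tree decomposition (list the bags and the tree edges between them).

Every bag has size at most 3, so the width is 3 − 1 = 2 and tw(G) ≤ 2. Conversely, {1, 2, 3} is a clique of size 3, and the vertices of any clique must share a bag in every tree decomposition; so some bag has ≥ 3 vertices and tw(G) ≥ 2. The upper and lower bounds meet at 2, so that is the treewidth.

Treewidth 2.
One such decomposition:
Bags: B1 = {1, 3, 5}  B2 = {1, 2, 3}  B3 = {2, 3, 4}
Tree: B1–B2, B2–B3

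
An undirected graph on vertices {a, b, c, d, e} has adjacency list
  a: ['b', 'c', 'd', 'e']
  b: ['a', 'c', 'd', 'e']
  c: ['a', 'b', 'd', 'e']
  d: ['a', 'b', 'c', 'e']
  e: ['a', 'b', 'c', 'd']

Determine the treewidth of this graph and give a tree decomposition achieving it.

Treewidth 4.
Bags: B1 = {a, b, c, d, e}
Tree: (single bag)

With just one bag of size 5, the width is 5 − 1 = 4, so tw(G) ≤ 4. For the lower bound, the 5 vertices {a, b, c, d, e} are pairwise adjacent, and any tree decomposition puts a clique entirely inside one bag — forcing width ≥ 4. Combining the bounds, tw(G) = 4.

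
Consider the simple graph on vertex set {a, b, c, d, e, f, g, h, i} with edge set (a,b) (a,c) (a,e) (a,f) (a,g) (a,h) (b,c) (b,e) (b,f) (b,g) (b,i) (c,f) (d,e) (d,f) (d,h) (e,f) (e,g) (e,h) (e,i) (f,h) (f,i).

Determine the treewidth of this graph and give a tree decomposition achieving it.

Treewidth 3.
One optimal decomposition is:
Bags: B1 = {a, b, e, f}  B2 = {a, e, f, h}  B3 = {b, e, f, i}  B4 = {d, e, f, h}  B5 = {a, b, c, f}  B6 = {a, b, e, g}
Tree: B1–B2, B1–B3, B2–B4, B1–B5, B1–B6

Each bag holds 4 vertices, so the decomposition has width 3, which upper-bounds the treewidth. For the lower bound, the 4 vertices {a, b, e, g} are pairwise adjacent, and any tree decomposition puts a clique entirely inside one bag — forcing width ≥ 3. The upper and lower bounds meet at 3, so that is the treewidth.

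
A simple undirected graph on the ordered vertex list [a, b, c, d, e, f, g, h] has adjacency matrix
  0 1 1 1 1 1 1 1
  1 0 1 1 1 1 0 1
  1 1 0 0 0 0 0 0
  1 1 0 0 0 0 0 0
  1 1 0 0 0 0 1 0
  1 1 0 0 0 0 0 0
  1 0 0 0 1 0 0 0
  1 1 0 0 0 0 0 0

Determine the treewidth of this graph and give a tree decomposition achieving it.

The largest bag has 3 vertices, giving width 2; this decomposition certifies tw(G) ≤ 2. On the other hand G contains the 3-clique {a, e, g}. A clique must lie in a single bag of any decomposition, so no decomposition can have width below 2. Combining the bounds, tw(G) = 2.

Treewidth 2.
One such decomposition:
Bags: B1 = {a, b, e}  B2 = {a, b, h}  B3 = {a, b, f}  B4 = {a, b, d}  B5 = {a, e, g}  B6 = {a, b, c}
Tree: B1–B2, B2–B3, B3–B4, B1–B5, B1–B6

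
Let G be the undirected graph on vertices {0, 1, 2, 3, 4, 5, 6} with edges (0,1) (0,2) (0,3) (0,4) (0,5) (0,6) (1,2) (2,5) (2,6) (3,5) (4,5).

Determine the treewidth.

A width-2 tree decomposition is:
Bags: B1 = {0, 2, 6}  B2 = {0, 2, 5}  B3 = {0, 4, 5}  B4 = {0, 3, 5}  B5 = {0, 1, 2}
Tree: B1–B2, B2–B3, B2–B4, B2–B5
Each bag holds 3 vertices, so the decomposition has width 2, which upper-bounds the treewidth. Conversely, {0, 1, 2} is a clique of size 3, and the vertices of any clique must share a bag in every tree decomposition; so some bag has ≥ 3 vertices and tw(G) ≥ 2. The upper and lower bounds meet at 2, so that is the treewidth.

2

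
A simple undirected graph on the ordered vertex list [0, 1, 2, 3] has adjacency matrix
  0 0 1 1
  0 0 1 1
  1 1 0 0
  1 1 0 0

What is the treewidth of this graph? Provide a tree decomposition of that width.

Each bag holds 3 vertices, so the decomposition has width 2, which upper-bounds the treewidth. The edges 2–0–3–1–2 form a cycle, so G is not a tree and its treewidth is at least 2. Hence tw(G) = 2 exactly.

Treewidth 2.
Bags: B1 = {0, 2, 3}  B2 = {1, 2, 3}
Tree: B1–B2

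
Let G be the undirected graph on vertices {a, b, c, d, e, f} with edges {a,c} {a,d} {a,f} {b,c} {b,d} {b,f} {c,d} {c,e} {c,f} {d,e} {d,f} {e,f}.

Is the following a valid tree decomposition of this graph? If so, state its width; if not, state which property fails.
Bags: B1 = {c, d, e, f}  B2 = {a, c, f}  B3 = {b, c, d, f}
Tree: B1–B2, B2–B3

A tree decomposition must satisfy three properties: every vertex lies in some bag; for every edge, both endpoints lie together in some bag; and for every vertex, the bags containing it form a connected subtree. Here edge (d,a) lies in no bag, so the decomposition is invalid.

No — edge (d,a) lies in no bag.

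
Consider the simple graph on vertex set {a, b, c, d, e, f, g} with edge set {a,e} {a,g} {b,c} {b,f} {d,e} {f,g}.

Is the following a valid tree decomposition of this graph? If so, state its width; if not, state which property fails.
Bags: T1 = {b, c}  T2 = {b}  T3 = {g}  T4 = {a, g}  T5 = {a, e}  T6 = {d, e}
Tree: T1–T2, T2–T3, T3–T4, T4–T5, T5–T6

A tree decomposition must satisfy three properties: every vertex lies in some bag; for every edge, both endpoints lie together in some bag; and for every vertex, the bags containing it form a connected subtree. Here vertex f appears in no bag, so the decomposition is invalid.

No — vertex f appears in no bag.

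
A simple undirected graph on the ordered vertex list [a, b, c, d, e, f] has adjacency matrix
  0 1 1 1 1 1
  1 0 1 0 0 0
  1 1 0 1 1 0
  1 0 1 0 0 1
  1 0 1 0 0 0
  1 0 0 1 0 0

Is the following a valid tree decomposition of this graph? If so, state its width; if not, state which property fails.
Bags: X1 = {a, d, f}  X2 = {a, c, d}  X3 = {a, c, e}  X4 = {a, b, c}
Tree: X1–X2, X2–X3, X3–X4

Yes; width 2.

Vertex coverage: the bags together contain {a, b, c, d, e, f}, the full vertex set. Edge coverage: each edge of G has both endpoints in at least one bag. Running intersection: for every vertex, the bags containing it form a connected subtree. All three properties hold, so this is a valid tree decomposition of width max|bag| − 1 = 2, and hence tw(G) ≤ 2.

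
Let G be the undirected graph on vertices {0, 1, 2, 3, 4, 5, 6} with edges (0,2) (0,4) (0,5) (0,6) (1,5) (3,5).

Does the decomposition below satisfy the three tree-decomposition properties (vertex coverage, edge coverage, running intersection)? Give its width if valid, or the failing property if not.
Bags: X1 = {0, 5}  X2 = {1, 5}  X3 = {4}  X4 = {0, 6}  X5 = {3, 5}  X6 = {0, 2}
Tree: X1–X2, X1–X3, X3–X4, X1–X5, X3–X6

A tree decomposition must satisfy three properties: every vertex lies in some bag; for every edge, both endpoints lie together in some bag; and for every vertex, the bags containing it form a connected subtree. Here edge (0,4) lies in no bag, so the decomposition is invalid.

No — edge (0,4) lies in no bag.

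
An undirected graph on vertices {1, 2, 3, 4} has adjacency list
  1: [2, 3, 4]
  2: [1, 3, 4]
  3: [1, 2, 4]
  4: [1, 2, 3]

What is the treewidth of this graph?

A width-3 tree decomposition is:
Bags: B1 = {1, 2, 3, 4}
Tree: (single bag)
With just one bag of size 4, the width is 4 − 1 = 3, so tw(G) ≤ 3. For the lower bound, the 4 vertices {1, 2, 3, 4} are pairwise adjacent, and any tree decomposition puts a clique entirely inside one bag — forcing width ≥ 3. The upper and lower bounds meet at 3, so that is the treewidth.

3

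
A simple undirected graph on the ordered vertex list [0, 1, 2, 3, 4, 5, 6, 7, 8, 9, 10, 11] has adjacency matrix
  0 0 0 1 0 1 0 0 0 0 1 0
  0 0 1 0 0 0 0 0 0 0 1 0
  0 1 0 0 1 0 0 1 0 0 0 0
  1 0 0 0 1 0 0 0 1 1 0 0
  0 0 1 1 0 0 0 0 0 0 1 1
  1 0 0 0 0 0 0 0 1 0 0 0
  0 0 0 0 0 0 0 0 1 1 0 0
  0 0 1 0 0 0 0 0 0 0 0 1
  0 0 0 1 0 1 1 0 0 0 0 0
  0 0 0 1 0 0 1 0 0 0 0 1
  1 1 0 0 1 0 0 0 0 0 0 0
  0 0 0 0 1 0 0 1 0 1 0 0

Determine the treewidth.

A width-3 tree decomposition is:
Bags: B1 = {1, 2, 7, 11}  B2 = {1, 2, 4, 11}  B3 = {1, 4, 10, 11}  B4 = {4, 9, 10, 11}  B5 = {3, 4, 9, 10}  B6 = {0, 3, 9, 10}  B7 = {0, 3, 6, 9}  B8 = {0, 3, 6, 8}  B9 = {0, 5, 6, 8}
Tree: B1–B2, B2–B3, B3–B4, B4–B5, B5–B6, B6–B7, B7–B8, B8–B9
Each bag holds 4 vertices, so the decomposition has width 3, which upper-bounds the treewidth. For the lower bound: the 4 vertex sets {1,2,7}, {11}, {4}, {0,3,9,10} are disjoint, each induces a connected subgraph, and every pair is joined by at least one edge of G. Contracting each set to a single vertex therefore yields K_{4} as a minor, and since treewidth is minor-monotone, tw(G) ≥ tw(K_{4}) = 3. Hence tw(G) = 3 exactly.

3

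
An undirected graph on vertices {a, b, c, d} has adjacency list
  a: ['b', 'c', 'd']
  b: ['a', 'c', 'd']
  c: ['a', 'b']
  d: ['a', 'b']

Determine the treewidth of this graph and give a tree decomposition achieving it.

Treewidth 2.
One optimal decomposition is:
Bags: B1 = {a, b, d}  B2 = {a, b, c}
Tree: B1–B2

Each bag holds 3 vertices, so the decomposition has width 2, which upper-bounds the treewidth. On the other hand G contains the 3-clique {a, b, d}. A clique must lie in a single bag of any decomposition, so no decomposition can have width below 2. The upper and lower bounds meet at 2, so that is the treewidth.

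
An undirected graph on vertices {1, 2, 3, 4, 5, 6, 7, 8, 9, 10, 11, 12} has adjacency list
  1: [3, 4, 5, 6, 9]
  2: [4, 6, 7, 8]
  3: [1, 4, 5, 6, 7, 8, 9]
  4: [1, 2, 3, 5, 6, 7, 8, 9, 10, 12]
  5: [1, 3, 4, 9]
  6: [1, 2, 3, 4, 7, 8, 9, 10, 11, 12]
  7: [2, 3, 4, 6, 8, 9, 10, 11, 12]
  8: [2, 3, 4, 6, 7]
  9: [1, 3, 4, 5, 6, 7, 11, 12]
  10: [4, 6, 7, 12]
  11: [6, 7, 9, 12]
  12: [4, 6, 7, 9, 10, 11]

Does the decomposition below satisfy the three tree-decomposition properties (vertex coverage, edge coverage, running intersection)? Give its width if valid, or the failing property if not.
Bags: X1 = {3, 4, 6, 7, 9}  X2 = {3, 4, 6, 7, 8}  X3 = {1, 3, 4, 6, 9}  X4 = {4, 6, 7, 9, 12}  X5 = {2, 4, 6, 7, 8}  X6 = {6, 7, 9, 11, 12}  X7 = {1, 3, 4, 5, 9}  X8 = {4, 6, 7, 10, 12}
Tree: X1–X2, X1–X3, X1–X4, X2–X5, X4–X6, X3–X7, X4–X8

Yes; width 4.

Every vertex of G appears in some bag (union = {1, 2, 3, 4, 5, 6, 7, 8, 9, 10, 11, 12}); every edge is covered by a bag; and for each vertex v the set of bags containing v is connected in the bag tree. The decomposition is therefore valid. The largest bag has 5 vertices, so the width is 4.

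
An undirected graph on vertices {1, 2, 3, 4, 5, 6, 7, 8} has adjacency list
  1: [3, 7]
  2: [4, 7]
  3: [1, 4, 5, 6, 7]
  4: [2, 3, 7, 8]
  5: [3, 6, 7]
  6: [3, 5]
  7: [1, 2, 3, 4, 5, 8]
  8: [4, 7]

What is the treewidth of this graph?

2

A width-2 tree decomposition is:
Bags: B1 = {4, 7, 8}  B2 = {2, 4, 7}  B3 = {3, 4, 7}  B4 = {1, 3, 7}  B5 = {3, 5, 7}  B6 = {3, 5, 6}
Tree: B1–B2, B2–B3, B3–B4, B4–B5, B5–B6
Every bag has size at most 3, so the width is 3 − 1 = 2 and tw(G) ≤ 2. Conversely, {3, 5, 6} is a clique of size 3, and the vertices of any clique must share a bag in every tree decomposition; so some bag has ≥ 3 vertices and tw(G) ≥ 2. Combining the bounds, tw(G) = 2.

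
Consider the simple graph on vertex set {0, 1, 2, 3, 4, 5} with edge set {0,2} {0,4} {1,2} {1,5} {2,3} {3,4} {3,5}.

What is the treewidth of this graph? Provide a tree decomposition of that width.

Treewidth 2.
One optimal decomposition is:
Bags: B1 = {1, 2, 5}  B2 = {2, 3, 5}  B3 = {0, 2, 3}  B4 = {0, 3, 4}
Tree: B1–B2, B2–B3, B3–B4

The largest bag has 3 vertices, giving width 2; this decomposition certifies tw(G) ≤ 2. Since 1–5–3–2–1 is a cycle in G, G is not acyclic. Forests are exactly the graphs of treewidth ≤ 1, so tw(G) ≥ 2. The upper and lower bounds meet at 2, so that is the treewidth.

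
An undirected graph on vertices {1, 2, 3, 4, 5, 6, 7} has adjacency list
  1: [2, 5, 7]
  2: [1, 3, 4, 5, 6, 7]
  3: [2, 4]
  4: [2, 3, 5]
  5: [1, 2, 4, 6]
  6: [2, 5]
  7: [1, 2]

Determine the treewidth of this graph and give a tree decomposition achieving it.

The largest bag has 3 vertices, giving width 2; this decomposition certifies tw(G) ≤ 2. Conversely, {2, 3, 4} is a clique of size 3, and the vertices of any clique must share a bag in every tree decomposition; so some bag has ≥ 3 vertices and tw(G) ≥ 2. Therefore the treewidth is 2.

Treewidth 2.
Bags: B1 = {2, 4, 5}  B2 = {1, 2, 5}  B3 = {2, 5, 6}  B4 = {2, 3, 4}  B5 = {1, 2, 7}
Tree: B1–B2, B1–B3, B1–B4, B2–B5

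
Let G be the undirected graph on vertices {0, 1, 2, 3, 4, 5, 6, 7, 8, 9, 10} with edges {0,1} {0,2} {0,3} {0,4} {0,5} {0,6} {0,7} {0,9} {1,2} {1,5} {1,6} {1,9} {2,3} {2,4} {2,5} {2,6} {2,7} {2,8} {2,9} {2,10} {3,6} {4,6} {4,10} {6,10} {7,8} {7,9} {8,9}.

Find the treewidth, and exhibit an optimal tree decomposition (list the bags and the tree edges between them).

Treewidth 3.
Bags: B1 = {0, 2, 4, 6}  B2 = {0, 1, 2, 6}  B3 = {0, 1, 2, 9}  B4 = {0, 1, 2, 5}  B5 = {2, 4, 6, 10}  B6 = {0, 2, 7, 9}  B7 = {0, 2, 3, 6}  B8 = {2, 7, 8, 9}
Tree: B1–B2, B2–B3, B2–B4, B1–B5, B3–B6, B1–B7, B6–B8

The largest bag has 4 vertices, giving width 3; this decomposition certifies tw(G) ≤ 3. For the lower bound, the 4 vertices {0, 1, 2, 9} are pairwise adjacent, and any tree decomposition puts a clique entirely inside one bag — forcing width ≥ 3. Therefore the treewidth is 3.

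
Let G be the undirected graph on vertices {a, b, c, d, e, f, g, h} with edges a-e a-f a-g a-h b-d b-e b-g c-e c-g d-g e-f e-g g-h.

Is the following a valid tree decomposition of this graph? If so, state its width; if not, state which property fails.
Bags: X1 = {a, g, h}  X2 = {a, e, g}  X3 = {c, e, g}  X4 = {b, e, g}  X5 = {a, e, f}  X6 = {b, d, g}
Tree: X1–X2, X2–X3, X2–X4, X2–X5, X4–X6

Checking the three conditions: (i) the bags cover all of {a, b, c, d, e, f, g, h}; (ii) for each edge, some bag contains both endpoints; (iii) the bags containing any fixed vertex form a subtree. All hold, so the decomposition is valid with width 3 − 1 = 2.

Yes; width 2.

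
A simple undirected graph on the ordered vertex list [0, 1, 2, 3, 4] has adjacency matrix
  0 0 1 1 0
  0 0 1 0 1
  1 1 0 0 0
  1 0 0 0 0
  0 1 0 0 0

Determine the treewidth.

A width-1 tree decomposition is:
Bags: B1 = {0, 3}  B2 = {0, 2}  B3 = {1, 2}  B4 = {1, 4}
Tree: B1–B2, B2–B3, B3–B4
Each bag holds 2 vertices, so the decomposition has width 1, which upper-bounds the treewidth. G has an edge, so its treewidth is at least 1. Hence tw(G) = 1 exactly.

1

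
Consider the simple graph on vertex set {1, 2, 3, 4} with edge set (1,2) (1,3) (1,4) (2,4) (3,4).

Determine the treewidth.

2

A width-2 tree decomposition is:
Bags: B1 = {1, 3, 4}  B2 = {1, 2, 4}
Tree: B1–B2
Each bag holds 3 vertices, so the decomposition has width 2, which upper-bounds the treewidth. On the other hand G contains the 3-clique {1, 2, 4}. A clique must lie in a single bag of any decomposition, so no decomposition can have width below 2. Therefore the treewidth is 2.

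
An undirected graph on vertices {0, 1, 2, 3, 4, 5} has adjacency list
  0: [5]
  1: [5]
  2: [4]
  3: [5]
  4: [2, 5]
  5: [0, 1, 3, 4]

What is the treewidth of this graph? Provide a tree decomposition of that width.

Each bag holds 2 vertices, so the decomposition has width 1, which upper-bounds the treewidth. Since G has at least one edge (e.g. 5–0), it is not an edgeless graph, so tw(G) ≥ 1. The upper and lower bounds meet at 1, so that is the treewidth.

Treewidth 1.
Bags: B1 = {0, 5}  B2 = {1, 5}  B3 = {4, 5}  B4 = {2, 4}  B5 = {3, 5}
Tree: B1–B2, B2–B3, B3–B4, B1–B5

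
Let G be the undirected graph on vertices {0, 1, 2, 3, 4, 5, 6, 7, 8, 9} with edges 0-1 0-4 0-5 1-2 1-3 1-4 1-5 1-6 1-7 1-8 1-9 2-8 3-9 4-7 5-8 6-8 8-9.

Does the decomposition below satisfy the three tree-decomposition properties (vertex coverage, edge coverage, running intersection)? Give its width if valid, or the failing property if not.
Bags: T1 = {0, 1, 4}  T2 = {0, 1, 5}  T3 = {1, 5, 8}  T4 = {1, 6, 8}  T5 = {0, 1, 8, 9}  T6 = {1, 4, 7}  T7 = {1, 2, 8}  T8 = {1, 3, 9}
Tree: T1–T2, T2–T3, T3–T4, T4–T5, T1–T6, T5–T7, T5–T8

No — bags containing vertex 0 are not connected in the tree.

A tree decomposition must satisfy three properties: every vertex lies in some bag; for every edge, both endpoints lie together in some bag; and for every vertex, the bags containing it form a connected subtree. Here bags containing vertex 0 are not connected in the tree, so the decomposition is invalid.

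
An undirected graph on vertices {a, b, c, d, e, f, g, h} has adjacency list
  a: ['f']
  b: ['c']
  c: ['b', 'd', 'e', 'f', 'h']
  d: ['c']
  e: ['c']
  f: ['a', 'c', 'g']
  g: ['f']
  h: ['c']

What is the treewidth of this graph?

A width-1 tree decomposition is:
Bags: B1 = {c, d}  B2 = {c, f}  B3 = {c, e}  B4 = {f, g}  B5 = {b, c}  B6 = {c, h}  B7 = {a, f}
Tree: B1–B2, B1–B3, B2–B4, B1–B5, B1–B6, B2–B7
Every bag has size at most 2, so the width is 2 − 1 = 1 and tw(G) ≤ 1. G has an edge, so its treewidth is at least 1. The upper and lower bounds meet at 1, so that is the treewidth.

1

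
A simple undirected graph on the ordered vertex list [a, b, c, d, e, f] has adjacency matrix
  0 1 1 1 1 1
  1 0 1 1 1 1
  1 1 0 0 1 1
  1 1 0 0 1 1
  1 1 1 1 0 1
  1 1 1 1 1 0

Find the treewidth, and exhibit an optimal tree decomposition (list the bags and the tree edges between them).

Each bag holds 5 vertices, so the decomposition has width 4, which upper-bounds the treewidth. For the lower bound, the 5 vertices {a, b, d, e, f} are pairwise adjacent, and any tree decomposition puts a clique entirely inside one bag — forcing width ≥ 4. The upper and lower bounds meet at 4, so that is the treewidth.

Treewidth 4.
Bags: B1 = {a, b, c, e, f}  B2 = {a, b, d, e, f}
Tree: B1–B2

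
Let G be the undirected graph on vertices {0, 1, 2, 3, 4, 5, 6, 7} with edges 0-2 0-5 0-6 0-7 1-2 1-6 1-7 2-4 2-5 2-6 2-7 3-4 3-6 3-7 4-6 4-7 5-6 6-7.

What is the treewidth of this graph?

3

A width-3 tree decomposition is:
Bags: B1 = {0, 2, 5, 6}  B2 = {0, 2, 6, 7}  B3 = {1, 2, 6, 7}  B4 = {2, 4, 6, 7}  B5 = {3, 4, 6, 7}
Tree: B1–B2, B2–B3, B3–B4, B4–B5
Every bag has size at most 4, so the width is 4 − 1 = 3 and tw(G) ≤ 3. Conversely, {0, 2, 5, 6} is a clique of size 4, and the vertices of any clique must share a bag in every tree decomposition; so some bag has ≥ 4 vertices and tw(G) ≥ 3. Therefore the treewidth is 3.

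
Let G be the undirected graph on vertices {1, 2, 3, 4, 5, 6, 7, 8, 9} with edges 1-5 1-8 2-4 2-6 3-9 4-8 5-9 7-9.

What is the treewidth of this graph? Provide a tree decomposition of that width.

Every bag has size at most 2, so the width is 2 − 1 = 1 and tw(G) ≤ 1. G has an edge, so its treewidth is at least 1. Combining the bounds, tw(G) = 1.

Treewidth 1.
Bags: B1 = {1, 8}  B2 = {4, 8}  B3 = {2, 4}  B4 = {1, 5}  B5 = {5, 9}  B6 = {7, 9}  B7 = {3, 9}  B8 = {2, 6}
Tree: B1–B2, B2–B3, B1–B4, B4–B5, B5–B6, B6–B7, B3–B8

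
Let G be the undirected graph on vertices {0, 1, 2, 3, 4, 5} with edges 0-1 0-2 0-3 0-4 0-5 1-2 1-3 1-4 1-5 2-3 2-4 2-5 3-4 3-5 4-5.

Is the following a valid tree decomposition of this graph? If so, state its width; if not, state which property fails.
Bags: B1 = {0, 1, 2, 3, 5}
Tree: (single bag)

A tree decomposition must satisfy three properties: every vertex lies in some bag; for every edge, both endpoints lie together in some bag; and for every vertex, the bags containing it form a connected subtree. Here vertex 4 appears in no bag, so the decomposition is invalid.

No — vertex 4 appears in no bag.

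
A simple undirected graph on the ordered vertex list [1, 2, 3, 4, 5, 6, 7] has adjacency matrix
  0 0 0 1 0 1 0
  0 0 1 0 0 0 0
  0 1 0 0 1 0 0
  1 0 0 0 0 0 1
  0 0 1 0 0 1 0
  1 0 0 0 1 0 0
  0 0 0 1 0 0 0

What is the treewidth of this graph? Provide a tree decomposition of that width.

Treewidth 1.
One optimal decomposition is:
Bags: B1 = {4, 7}  B2 = {1, 4}  B3 = {1, 6}  B4 = {5, 6}  B5 = {3, 5}  B6 = {2, 3}
Tree: B1–B2, B2–B3, B3–B4, B4–B5, B5–B6

The largest bag has 2 vertices, giving width 1; this decomposition certifies tw(G) ≤ 1. Since G has at least one edge (e.g. 7–4), it is not an edgeless graph, so tw(G) ≥ 1. Hence tw(G) = 1 exactly.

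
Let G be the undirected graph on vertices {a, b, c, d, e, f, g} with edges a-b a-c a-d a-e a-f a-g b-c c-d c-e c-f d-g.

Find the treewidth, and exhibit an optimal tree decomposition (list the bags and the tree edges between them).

The largest bag has 3 vertices, giving width 2; this decomposition certifies tw(G) ≤ 2. On the other hand G contains the 3-clique {a, d, g}. A clique must lie in a single bag of any decomposition, so no decomposition can have width below 2. The upper and lower bounds meet at 2, so that is the treewidth.

Treewidth 2.
Bags: B1 = {a, c, f}  B2 = {a, c, d}  B3 = {a, b, c}  B4 = {a, c, e}  B5 = {a, d, g}
Tree: B1–B2, B2–B3, B3–B4, B2–B5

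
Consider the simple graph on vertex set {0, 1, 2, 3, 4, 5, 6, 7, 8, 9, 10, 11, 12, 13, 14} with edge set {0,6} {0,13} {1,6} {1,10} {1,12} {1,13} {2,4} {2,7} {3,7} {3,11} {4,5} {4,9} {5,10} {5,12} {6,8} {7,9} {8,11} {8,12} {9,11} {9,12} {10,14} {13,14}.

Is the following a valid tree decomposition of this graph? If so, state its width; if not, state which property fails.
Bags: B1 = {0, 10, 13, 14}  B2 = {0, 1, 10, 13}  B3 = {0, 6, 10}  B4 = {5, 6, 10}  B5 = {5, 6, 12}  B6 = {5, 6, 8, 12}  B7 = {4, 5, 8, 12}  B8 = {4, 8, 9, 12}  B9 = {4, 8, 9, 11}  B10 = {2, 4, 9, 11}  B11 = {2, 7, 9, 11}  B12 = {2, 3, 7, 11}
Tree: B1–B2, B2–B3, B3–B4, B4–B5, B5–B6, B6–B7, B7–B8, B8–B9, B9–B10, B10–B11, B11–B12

A tree decomposition must satisfy three properties: every vertex lies in some bag; for every edge, both endpoints lie together in some bag; and for every vertex, the bags containing it form a connected subtree. Here edge (1,6) lies in no bag, so the decomposition is invalid.

No — edge (1,6) lies in no bag.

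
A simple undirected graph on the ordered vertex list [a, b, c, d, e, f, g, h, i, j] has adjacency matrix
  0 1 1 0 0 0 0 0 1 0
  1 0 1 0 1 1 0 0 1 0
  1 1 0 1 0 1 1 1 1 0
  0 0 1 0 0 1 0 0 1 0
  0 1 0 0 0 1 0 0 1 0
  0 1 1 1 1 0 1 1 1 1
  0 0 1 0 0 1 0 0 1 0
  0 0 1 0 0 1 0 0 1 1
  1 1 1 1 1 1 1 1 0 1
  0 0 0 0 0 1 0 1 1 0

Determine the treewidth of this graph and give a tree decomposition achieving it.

Each bag holds 4 vertices, so the decomposition has width 3, which upper-bounds the treewidth. On the other hand G contains the 4-clique {a, b, c, i}. A clique must lie in a single bag of any decomposition, so no decomposition can have width below 3. Combining the bounds, tw(G) = 3.

Treewidth 3.
Bags: B1 = {c, f, g, i}  B2 = {c, d, f, i}  B3 = {c, f, h, i}  B4 = {f, h, i, j}  B5 = {b, c, f, i}  B6 = {b, e, f, i}  B7 = {a, b, c, i}
Tree: B1–B2, B2–B3, B3–B4, B2–B5, B5–B6, B5–B7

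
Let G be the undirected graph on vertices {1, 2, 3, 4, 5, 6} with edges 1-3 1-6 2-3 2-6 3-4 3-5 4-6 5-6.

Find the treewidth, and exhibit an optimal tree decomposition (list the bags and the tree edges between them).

Treewidth 2.
Bags: B1 = {3, 4, 6}  B2 = {3, 5, 6}  B3 = {2, 3, 6}  B4 = {1, 3, 6}
Tree: B1–B2, B2–B3, B3–B4

The largest bag has 3 vertices, giving width 2; this decomposition certifies tw(G) ≤ 2. The edges 3–4–6–5–3 form a cycle, so G is not a tree and its treewidth is at least 2. Combining the bounds, tw(G) = 2.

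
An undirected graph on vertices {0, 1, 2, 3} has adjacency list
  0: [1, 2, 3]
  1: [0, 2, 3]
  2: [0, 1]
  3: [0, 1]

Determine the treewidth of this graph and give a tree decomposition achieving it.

Treewidth 2.
Bags: B1 = {0, 1, 2}  B2 = {0, 1, 3}
Tree: B1–B2

The largest bag has 3 vertices, giving width 2; this decomposition certifies tw(G) ≤ 2. Conversely, {0, 1, 2} is a clique of size 3, and the vertices of any clique must share a bag in every tree decomposition; so some bag has ≥ 3 vertices and tw(G) ≥ 2. Hence tw(G) = 2 exactly.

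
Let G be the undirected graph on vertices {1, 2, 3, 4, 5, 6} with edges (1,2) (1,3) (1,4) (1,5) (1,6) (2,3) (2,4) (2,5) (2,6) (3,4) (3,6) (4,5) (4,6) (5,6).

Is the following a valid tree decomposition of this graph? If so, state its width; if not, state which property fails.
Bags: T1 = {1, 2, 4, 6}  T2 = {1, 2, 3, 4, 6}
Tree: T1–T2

A tree decomposition must satisfy three properties: every vertex lies in some bag; for every edge, both endpoints lie together in some bag; and for every vertex, the bags containing it form a connected subtree. Here vertex 5 appears in no bag, so the decomposition is invalid.

No — vertex 5 appears in no bag.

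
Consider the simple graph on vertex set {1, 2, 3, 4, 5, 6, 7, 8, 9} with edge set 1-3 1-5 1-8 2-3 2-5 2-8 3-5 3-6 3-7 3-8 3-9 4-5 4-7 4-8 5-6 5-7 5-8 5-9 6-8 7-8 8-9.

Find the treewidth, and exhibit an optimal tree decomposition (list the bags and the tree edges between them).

Treewidth 3.
One such decomposition:
Bags: B1 = {3, 5, 7, 8}  B2 = {3, 5, 8, 9}  B3 = {4, 5, 7, 8}  B4 = {1, 3, 5, 8}  B5 = {2, 3, 5, 8}  B6 = {3, 5, 6, 8}
Tree: B1–B2, B1–B3, B2–B4, B4–B5, B1–B6

The largest bag has 4 vertices, giving width 3; this decomposition certifies tw(G) ≤ 3. Conversely, {1, 3, 5, 8} is a clique of size 4, and the vertices of any clique must share a bag in every tree decomposition; so some bag has ≥ 4 vertices and tw(G) ≥ 3. Combining the bounds, tw(G) = 3.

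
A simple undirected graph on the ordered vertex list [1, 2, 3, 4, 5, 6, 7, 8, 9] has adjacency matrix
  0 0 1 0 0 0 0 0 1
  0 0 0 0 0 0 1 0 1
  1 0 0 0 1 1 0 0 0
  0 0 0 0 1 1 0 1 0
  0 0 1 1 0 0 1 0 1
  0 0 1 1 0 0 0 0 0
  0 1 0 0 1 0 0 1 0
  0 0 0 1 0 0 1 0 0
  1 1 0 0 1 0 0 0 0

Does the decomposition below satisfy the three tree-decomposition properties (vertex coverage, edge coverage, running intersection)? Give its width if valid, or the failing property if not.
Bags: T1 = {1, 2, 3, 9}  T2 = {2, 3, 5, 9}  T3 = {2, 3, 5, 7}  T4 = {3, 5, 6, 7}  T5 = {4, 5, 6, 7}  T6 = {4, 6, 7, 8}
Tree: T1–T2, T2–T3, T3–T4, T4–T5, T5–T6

Yes; width 3.

Checking the three conditions: (i) the bags cover all of {1, 2, 3, 4, 5, 6, 7, 8, 9}; (ii) for each edge, some bag contains both endpoints; (iii) the bags containing any fixed vertex form a subtree. All hold, so the decomposition is valid with width 4 − 1 = 3.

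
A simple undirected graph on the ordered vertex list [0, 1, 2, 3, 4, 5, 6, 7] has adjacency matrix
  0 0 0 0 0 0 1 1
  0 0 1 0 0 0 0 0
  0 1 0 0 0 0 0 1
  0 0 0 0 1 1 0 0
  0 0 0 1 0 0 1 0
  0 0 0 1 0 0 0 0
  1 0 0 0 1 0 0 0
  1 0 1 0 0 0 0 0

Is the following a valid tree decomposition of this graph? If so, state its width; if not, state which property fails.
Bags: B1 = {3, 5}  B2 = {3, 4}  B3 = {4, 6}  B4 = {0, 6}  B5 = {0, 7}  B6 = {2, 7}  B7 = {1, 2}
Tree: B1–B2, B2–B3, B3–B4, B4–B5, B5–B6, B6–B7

Vertex coverage: the bags together contain {0, 1, 2, 3, 4, 5, 6, 7}, the full vertex set. Edge coverage: each edge of G has both endpoints in at least one bag. Running intersection: for every vertex, the bags containing it form a connected subtree. All three properties hold, so this is a valid tree decomposition of width max|bag| − 1 = 1, and hence tw(G) ≤ 1.

Yes; width 1.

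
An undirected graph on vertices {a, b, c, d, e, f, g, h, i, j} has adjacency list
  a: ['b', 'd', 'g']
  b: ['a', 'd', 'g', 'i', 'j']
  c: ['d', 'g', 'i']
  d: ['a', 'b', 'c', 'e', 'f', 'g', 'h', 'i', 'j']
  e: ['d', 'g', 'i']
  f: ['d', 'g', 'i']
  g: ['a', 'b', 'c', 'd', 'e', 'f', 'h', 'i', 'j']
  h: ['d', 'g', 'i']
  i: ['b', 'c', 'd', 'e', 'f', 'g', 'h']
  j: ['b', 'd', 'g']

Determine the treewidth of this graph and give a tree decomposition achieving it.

Every bag has size at most 4, so the width is 4 − 1 = 3 and tw(G) ≤ 3. For the lower bound, the 4 vertices {b, d, g, j} are pairwise adjacent, and any tree decomposition puts a clique entirely inside one bag — forcing width ≥ 3. The upper and lower bounds meet at 3, so that is the treewidth.

Treewidth 3.
Bags: B1 = {c, d, g, i}  B2 = {d, f, g, i}  B3 = {d, e, g, i}  B4 = {b, d, g, i}  B5 = {d, g, h, i}  B6 = {b, d, g, j}  B7 = {a, b, d, g}
Tree: B1–B2, B1–B3, B3–B4, B3–B5, B4–B6, B6–B7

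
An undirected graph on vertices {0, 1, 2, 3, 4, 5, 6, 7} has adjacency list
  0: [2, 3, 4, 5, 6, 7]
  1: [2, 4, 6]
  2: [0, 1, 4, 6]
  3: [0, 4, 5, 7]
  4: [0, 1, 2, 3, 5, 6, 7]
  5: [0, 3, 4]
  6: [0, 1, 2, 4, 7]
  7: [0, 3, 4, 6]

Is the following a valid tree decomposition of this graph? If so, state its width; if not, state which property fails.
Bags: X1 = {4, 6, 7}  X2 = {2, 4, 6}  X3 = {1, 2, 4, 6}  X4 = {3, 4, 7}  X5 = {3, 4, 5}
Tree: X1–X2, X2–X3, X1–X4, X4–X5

A tree decomposition must satisfy three properties: every vertex lies in some bag; for every edge, both endpoints lie together in some bag; and for every vertex, the bags containing it form a connected subtree. Here vertex 0 appears in no bag, so the decomposition is invalid.

No — vertex 0 appears in no bag.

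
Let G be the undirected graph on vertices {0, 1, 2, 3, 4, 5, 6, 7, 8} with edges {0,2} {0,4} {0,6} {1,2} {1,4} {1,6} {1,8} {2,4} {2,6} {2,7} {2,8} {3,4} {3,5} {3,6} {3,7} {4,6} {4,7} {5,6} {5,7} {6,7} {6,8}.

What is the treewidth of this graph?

A width-3 tree decomposition is:
Bags: B1 = {2, 4, 6, 7}  B2 = {1, 2, 4, 6}  B3 = {1, 2, 6, 8}  B4 = {3, 4, 6, 7}  B5 = {3, 5, 6, 7}  B6 = {0, 2, 4, 6}
Tree: B1–B2, B2–B3, B1–B4, B4–B5, B2–B6
Each bag holds 4 vertices, so the decomposition has width 3, which upper-bounds the treewidth. On the other hand G contains the 4-clique {1, 2, 6, 8}. A clique must lie in a single bag of any decomposition, so no decomposition can have width below 3. Hence tw(G) = 3 exactly.

3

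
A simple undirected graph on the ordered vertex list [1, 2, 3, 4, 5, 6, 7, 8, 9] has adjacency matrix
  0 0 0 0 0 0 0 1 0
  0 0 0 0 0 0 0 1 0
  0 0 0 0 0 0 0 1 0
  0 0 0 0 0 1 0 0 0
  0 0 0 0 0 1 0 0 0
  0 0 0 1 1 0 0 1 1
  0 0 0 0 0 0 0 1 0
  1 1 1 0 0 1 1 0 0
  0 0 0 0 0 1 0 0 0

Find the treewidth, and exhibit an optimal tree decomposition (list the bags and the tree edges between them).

Treewidth 1.
One such decomposition:
Bags: B1 = {1, 8}  B2 = {6, 8}  B3 = {3, 8}  B4 = {4, 6}  B5 = {2, 8}  B6 = {5, 6}  B7 = {6, 9}  B8 = {7, 8}
Tree: B1–B2, B2–B3, B2–B4, B3–B5, B2–B6, B4–B7, B3–B8

Each bag holds 2 vertices, so the decomposition has width 1, which upper-bounds the treewidth. Since G has at least one edge (e.g. 8–1), it is not an edgeless graph, so tw(G) ≥ 1. Combining the bounds, tw(G) = 1.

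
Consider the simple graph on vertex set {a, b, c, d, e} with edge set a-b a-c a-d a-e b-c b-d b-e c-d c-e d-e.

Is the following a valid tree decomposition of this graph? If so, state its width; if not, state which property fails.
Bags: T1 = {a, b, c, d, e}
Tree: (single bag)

Yes; width 4.

Every vertex of G appears in some bag (union = {a, b, c, d, e}); every edge is covered by a bag; and for each vertex v the set of bags containing v is connected in the bag tree. The decomposition is therefore valid. The largest bag has 5 vertices, so the width is 4.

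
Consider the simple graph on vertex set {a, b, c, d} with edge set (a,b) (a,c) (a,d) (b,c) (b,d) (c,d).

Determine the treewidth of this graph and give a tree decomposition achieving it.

Treewidth 3.
One such decomposition:
Bags: B1 = {a, b, c, d}
Tree: (single bag)

With just one bag of size 4, the width is 4 − 1 = 3, so tw(G) ≤ 3. On the other hand G contains the 4-clique {a, b, c, d}. A clique must lie in a single bag of any decomposition, so no decomposition can have width below 3. Hence tw(G) = 3 exactly.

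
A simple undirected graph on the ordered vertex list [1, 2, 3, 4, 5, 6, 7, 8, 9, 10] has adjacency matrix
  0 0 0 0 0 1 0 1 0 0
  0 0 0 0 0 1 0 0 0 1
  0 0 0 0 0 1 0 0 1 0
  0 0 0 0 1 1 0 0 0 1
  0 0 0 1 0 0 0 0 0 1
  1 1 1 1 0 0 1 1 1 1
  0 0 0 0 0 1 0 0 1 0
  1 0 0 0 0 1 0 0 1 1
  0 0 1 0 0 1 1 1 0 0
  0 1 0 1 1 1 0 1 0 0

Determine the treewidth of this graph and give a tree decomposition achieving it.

Treewidth 2.
One optimal decomposition is:
Bags: B1 = {6, 8, 10}  B2 = {4, 6, 10}  B3 = {6, 8, 9}  B4 = {3, 6, 9}  B5 = {2, 6, 10}  B6 = {6, 7, 9}  B7 = {1, 6, 8}  B8 = {4, 5, 10}
Tree: B1–B2, B1–B3, B3–B4, B1–B5, B3–B6, B1–B7, B2–B8

The largest bag has 3 vertices, giving width 2; this decomposition certifies tw(G) ≤ 2. On the other hand G contains the 3-clique {4, 5, 10}. A clique must lie in a single bag of any decomposition, so no decomposition can have width below 2. Hence tw(G) = 2 exactly.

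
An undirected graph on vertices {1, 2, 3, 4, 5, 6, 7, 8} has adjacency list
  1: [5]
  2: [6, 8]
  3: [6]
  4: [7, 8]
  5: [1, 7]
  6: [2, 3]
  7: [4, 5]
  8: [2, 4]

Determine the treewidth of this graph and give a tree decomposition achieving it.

Treewidth 1.
One such decomposition:
Bags: B1 = {1, 5}  B2 = {5, 7}  B3 = {4, 7}  B4 = {4, 8}  B5 = {2, 8}  B6 = {2, 6}  B7 = {3, 6}
Tree: B1–B2, B2–B3, B3–B4, B4–B5, B5–B6, B6–B7

Every bag has size at most 2, so the width is 2 − 1 = 1 and tw(G) ≤ 1. Since G has at least one edge (e.g. 1–5), it is not an edgeless graph, so tw(G) ≥ 1. Hence tw(G) = 1 exactly.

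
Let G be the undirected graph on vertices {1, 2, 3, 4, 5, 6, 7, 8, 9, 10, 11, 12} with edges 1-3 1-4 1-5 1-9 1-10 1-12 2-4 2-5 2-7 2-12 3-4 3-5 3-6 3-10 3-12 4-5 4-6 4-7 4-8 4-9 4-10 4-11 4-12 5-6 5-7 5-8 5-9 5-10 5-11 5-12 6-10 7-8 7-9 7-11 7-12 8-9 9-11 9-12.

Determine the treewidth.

A width-4 tree decomposition is:
Bags: B1 = {4, 5, 7, 9, 11}  B2 = {4, 5, 7, 8, 9}  B3 = {4, 5, 7, 9, 12}  B4 = {1, 4, 5, 9, 12}  B5 = {1, 3, 4, 5, 12}  B6 = {1, 3, 4, 5, 10}  B7 = {3, 4, 5, 6, 10}  B8 = {2, 4, 5, 7, 12}
Tree: B1–B2, B1–B3, B3–B4, B4–B5, B5–B6, B6–B7, B3–B8
The largest bag has 5 vertices, giving width 4; this decomposition certifies tw(G) ≤ 4. For the lower bound, the 5 vertices {1, 4, 5, 9, 12} are pairwise adjacent, and any tree decomposition puts a clique entirely inside one bag — forcing width ≥ 4. Combining the bounds, tw(G) = 4.

4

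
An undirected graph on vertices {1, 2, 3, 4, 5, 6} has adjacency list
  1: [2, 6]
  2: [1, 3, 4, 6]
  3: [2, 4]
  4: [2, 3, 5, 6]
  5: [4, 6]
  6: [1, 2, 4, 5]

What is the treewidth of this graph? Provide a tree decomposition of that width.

Treewidth 2.
Bags: B1 = {1, 2, 6}  B2 = {2, 4, 6}  B3 = {4, 5, 6}  B4 = {2, 3, 4}
Tree: B1–B2, B2–B3, B2–B4

Each bag holds 3 vertices, so the decomposition has width 2, which upper-bounds the treewidth. On the other hand G contains the 3-clique {1, 2, 6}. A clique must lie in a single bag of any decomposition, so no decomposition can have width below 2. Combining the bounds, tw(G) = 2.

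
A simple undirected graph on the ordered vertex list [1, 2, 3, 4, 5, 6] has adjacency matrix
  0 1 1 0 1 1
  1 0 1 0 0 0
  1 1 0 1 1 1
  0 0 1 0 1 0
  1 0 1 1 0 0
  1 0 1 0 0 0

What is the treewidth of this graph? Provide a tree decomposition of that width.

Every bag has size at most 3, so the width is 3 − 1 = 2 and tw(G) ≤ 2. For the lower bound, the 3 vertices {1, 2, 3} are pairwise adjacent, and any tree decomposition puts a clique entirely inside one bag — forcing width ≥ 2. The upper and lower bounds meet at 2, so that is the treewidth.

Treewidth 2.
Bags: B1 = {1, 3, 5}  B2 = {1, 2, 3}  B3 = {1, 3, 6}  B4 = {3, 4, 5}
Tree: B1–B2, B1–B3, B1–B4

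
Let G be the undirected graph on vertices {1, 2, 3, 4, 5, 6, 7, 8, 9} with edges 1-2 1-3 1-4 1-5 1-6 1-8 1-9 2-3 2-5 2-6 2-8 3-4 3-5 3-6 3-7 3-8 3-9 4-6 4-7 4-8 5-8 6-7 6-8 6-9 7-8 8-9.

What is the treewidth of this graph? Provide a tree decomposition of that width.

Every bag has size at most 5, so the width is 5 − 1 = 4 and tw(G) ≤ 4. For the lower bound, the 5 vertices {1, 2, 3, 5, 8} are pairwise adjacent, and any tree decomposition puts a clique entirely inside one bag — forcing width ≥ 4. Therefore the treewidth is 4.

Treewidth 4.
One such decomposition:
Bags: B1 = {1, 2, 3, 6, 8}  B2 = {1, 3, 4, 6, 8}  B3 = {1, 3, 6, 8, 9}  B4 = {3, 4, 6, 7, 8}  B5 = {1, 2, 3, 5, 8}
Tree: B1–B2, B1–B3, B2–B4, B1–B5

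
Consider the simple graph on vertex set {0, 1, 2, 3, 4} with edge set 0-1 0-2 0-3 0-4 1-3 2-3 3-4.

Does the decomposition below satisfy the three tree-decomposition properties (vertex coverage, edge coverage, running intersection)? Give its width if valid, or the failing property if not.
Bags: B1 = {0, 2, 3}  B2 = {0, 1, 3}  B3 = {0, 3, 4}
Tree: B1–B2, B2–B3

Yes; width 2.

Checking the three conditions: (i) the bags cover all of {0, 1, 2, 3, 4}; (ii) for each edge, some bag contains both endpoints; (iii) the bags containing any fixed vertex form a subtree. All hold, so the decomposition is valid with width 3 − 1 = 2.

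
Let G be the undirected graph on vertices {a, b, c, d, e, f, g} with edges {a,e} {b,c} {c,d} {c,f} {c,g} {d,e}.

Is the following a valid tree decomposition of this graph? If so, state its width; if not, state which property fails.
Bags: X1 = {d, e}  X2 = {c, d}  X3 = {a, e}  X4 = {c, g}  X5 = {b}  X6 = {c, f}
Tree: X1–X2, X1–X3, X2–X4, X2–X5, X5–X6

No — edge (c,b) lies in no bag.

A tree decomposition must satisfy three properties: every vertex lies in some bag; for every edge, both endpoints lie together in some bag; and for every vertex, the bags containing it form a connected subtree. Here edge (c,b) lies in no bag, so the decomposition is invalid.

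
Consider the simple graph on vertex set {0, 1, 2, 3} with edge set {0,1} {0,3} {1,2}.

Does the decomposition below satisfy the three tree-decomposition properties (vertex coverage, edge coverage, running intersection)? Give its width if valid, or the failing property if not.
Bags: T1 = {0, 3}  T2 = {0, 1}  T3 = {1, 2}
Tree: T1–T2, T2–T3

Yes; width 1.

Every vertex of G appears in some bag (union = {0, 1, 2, 3}); every edge is covered by a bag; and for each vertex v the set of bags containing v is connected in the bag tree. The decomposition is therefore valid. The largest bag has 2 vertices, so the width is 1.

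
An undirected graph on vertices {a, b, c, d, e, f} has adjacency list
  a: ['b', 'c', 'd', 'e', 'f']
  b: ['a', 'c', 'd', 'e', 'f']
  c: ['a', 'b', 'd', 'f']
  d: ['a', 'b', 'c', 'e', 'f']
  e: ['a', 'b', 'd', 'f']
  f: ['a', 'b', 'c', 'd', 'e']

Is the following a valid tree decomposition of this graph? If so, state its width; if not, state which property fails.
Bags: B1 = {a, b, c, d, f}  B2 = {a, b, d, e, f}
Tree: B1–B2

Checking the three conditions: (i) the bags cover all of {a, b, c, d, e, f}; (ii) for each edge, some bag contains both endpoints; (iii) the bags containing any fixed vertex form a subtree. All hold, so the decomposition is valid with width 5 − 1 = 4.

Yes; width 4.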